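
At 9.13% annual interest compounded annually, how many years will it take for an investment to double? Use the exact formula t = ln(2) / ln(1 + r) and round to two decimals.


Doubling condition: (1 + r)^t = 2
Take ln of both sides: t × ln(1 + r) = ln(2)
t = ln(2) / ln(1 + r)
t = 0.693147 / 0.087370
t = 7.93

t = ln(2) / ln(1 + r) = 7.93 years


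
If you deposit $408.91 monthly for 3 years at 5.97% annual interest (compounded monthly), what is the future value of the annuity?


Future value of an ordinary annuity: FV = PMT × ((1 + r)^n − 1) / r
Monthly rate r = 0.0597/12 = 0.004975, n = 36
FV = $408.91 × ((1 + 0.0597/12)^36 − 1) / (0.0597/12)
FV = $408.91 × 39.318460
FV = $16,077.71

FV = PMT × ((1+r)^n - 1)/r = $16,077.71


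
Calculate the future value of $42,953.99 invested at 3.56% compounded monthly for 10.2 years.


Compound interest formula: A = P(1 + r/n)^(nt)
A = $42,953.99 × (1 + 0.0356/12)^(12 × 10.2)
Growth factor: (1 + 0.0356/12)^122.4 = 1.4370357
A = $42,953.99 × 1.4370357
A = $61,726.42

A = P(1 + r/n)^(nt) = $61,726.42


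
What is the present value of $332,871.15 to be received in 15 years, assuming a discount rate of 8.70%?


Present value formula: PV = FV / (1 + r)^t
PV = $332,871.15 / (1 + 0.087)^15
PV = $332,871.15 / 3.494968
PV = $95,242.98

PV = FV / (1 + r)^t = $95,242.98


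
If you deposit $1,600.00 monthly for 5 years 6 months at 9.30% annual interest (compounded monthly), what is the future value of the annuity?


Future value of an ordinary annuity: FV = PMT × ((1 + r)^n − 1) / r
Monthly rate r = 0.093/12 = 0.00775, n = 66
FV = $1,600.00 × ((1 + 0.093/12)^66 − 1) / (0.093/12)
FV = $1,600.00 × 85.742653
FV = $137,188.24

FV = PMT × ((1+r)^n - 1)/r = $137,188.24


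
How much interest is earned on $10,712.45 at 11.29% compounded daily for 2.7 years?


Compound interest earned = final amount − principal.
A = P(1 + r/n)^(nt) = $10,712.45 × (1 + 0.1129/365)^(365 × 2.7) = $14,529.62
Interest = A − P = $14,529.62 − $10,712.45 = $3,817.17

Interest = A - P = $3,817.17


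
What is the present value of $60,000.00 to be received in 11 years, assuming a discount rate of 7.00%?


Present value formula: PV = FV / (1 + r)^t
PV = $60,000.00 / (1 + 0.07)^11
PV = $60,000.00 / 2.104852
PV = $28,505.57

PV = FV / (1 + r)^t = $28,505.57


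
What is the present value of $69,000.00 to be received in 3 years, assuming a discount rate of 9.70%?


Present value formula: PV = FV / (1 + r)^t
PV = $69,000.00 / (1 + 0.097)^3
PV = $69,000.00 / 1.3201397
PV = $52,267.20

PV = FV / (1 + r)^t = $52,267.20


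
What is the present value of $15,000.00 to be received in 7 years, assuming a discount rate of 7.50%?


Present value formula: PV = FV / (1 + r)^t
PV = $15,000.00 / (1 + 0.075)^7
PV = $15,000.00 / 1.659049
PV = $9,041.32

PV = FV / (1 + r)^t = $9,041.32


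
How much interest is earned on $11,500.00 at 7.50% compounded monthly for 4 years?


Compound interest earned = final amount − principal.
A = P(1 + r/n)^(nt) = $11,500.00 × (1 + 0.075/12)^(12 × 4) = $15,508.89
Interest = A − P = $15,508.89 − $11,500.00 = $4,008.89

Interest = A - P = $4,008.89


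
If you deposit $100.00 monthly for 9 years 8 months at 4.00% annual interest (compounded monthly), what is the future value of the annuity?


Future value of an ordinary annuity: FV = PMT × ((1 + r)^n − 1) / r
Monthly rate r = 0.04/12 ≈ 0.00333333, n = 116
FV = $100.00 × ((1 + 0.04/12)^116 − 1) / (0.04/12)
FV = $100.00 × 141.335839
FV = $14,133.58

FV = PMT × ((1+r)^n - 1)/r = $14,133.58


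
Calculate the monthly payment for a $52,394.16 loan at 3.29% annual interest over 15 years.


Loan payment formula: PMT = PV × r / (1 − (1 + r)^(−n))
Monthly rate r = 0.0329/12 ≈ 0.00274167, n = 180 months
Denominator: 1 − (1 + 0.0329/12)^(−180) = 0.389102
PMT = $52,394.16 × (0.0329/12) / 0.389102
PMT = $369.18 per month

PMT = PV × r / (1-(1+r)^(-n)) = $369.18/month


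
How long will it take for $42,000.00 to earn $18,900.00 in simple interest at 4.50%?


Rearrange the simple interest formula for t:
I = P × r × t  ⇒  t = I / (P × r)
t = $18,900.00 / ($42,000.00 × 0.045)
t = 10

t = I/(P×r) = 10 years


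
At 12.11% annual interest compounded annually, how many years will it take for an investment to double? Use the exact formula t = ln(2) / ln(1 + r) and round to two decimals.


Doubling condition: (1 + r)^t = 2
Take ln of both sides: t × ln(1 + r) = ln(2)
t = ln(2) / ln(1 + r)
t = 0.693147 / 0.114310
t = 6.06

t = ln(2) / ln(1 + r) = 6.06 years


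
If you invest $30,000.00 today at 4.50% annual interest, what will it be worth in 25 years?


Future value formula: FV = PV × (1 + r)^t
FV = $30,000.00 × (1 + 0.045)^25
FV = $30,000.00 × 3.00543446
FV = $90,163.03

FV = PV × (1 + r)^t = $90,163.03


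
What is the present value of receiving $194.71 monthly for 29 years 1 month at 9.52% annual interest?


Present value of an ordinary annuity: PV = PMT × (1 − (1 + r)^(−n)) / r
Monthly rate r = 0.0952/12 ≈ 0.00793333, n = 349
PV = $194.71 × (1 − (1 + 0.0952/12)^(−349)) / (0.0952/12)
PV = $194.71 × 118.054963
PV = $22,986.48

PV = PMT × (1-(1+r)^(-n))/r = $22,986.48


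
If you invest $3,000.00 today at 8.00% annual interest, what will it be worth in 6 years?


Future value formula: FV = PV × (1 + r)^t
FV = $3,000.00 × (1 + 0.08)^6
FV = $3,000.00 × 1.586874
FV = $4,760.62

FV = PV × (1 + r)^t = $4,760.62


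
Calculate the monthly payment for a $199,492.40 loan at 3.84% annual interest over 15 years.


Loan payment formula: PMT = PV × r / (1 − (1 + r)^(−n))
Monthly rate r = 0.0384/12 = 0.0032, n = 180 months
Denominator: 1 − (1 + 0.0384/12)^(−180) = 0.437340
PMT = $199,492.40 × (0.0384/12) / 0.437340
PMT = $1,459.68 per month

PMT = PV × r / (1-(1+r)^(-n)) = $1,459.68/month


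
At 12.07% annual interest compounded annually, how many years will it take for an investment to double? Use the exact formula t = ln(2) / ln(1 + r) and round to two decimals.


Doubling condition: (1 + r)^t = 2
Take ln of both sides: t × ln(1 + r) = ln(2)
t = ln(2) / ln(1 + r)
t = 0.693147 / 0.113953
t = 6.08

t = ln(2) / ln(1 + r) = 6.08 years


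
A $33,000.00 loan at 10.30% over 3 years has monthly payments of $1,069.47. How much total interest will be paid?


Total paid over the life of the loan = PMT × n.
Total paid = $1,069.47 × 36 = $38,500.92
Total interest = total paid − principal = $38,500.92 − $33,000.00 = $5,500.92

Total interest = (PMT × n) - PV = $5,500.92


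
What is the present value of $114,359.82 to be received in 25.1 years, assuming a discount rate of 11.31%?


Present value formula: PV = FV / (1 + r)^t
PV = $114,359.82 / (1 + 0.1131)^25.1
PV = $114,359.82 / 14.723396
PV = $7,767.22

PV = FV / (1 + r)^t = $7,767.22


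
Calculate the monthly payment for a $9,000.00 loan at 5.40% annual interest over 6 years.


Loan payment formula: PMT = PV × r / (1 − (1 + r)^(−n))
Monthly rate r = 0.054/12 = 0.0045, n = 72 months
Denominator: 1 − (1 + 0.054/12)^(−72) = 0.276224
PMT = $9,000.00 × (0.054/12) / 0.276224
PMT = $146.62 per month

PMT = PV × r / (1-(1+r)^(-n)) = $146.62/month


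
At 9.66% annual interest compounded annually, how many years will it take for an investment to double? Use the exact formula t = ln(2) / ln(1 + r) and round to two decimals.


Doubling condition: (1 + r)^t = 2
Take ln of both sides: t × ln(1 + r) = ln(2)
t = ln(2) / ln(1 + r)
t = 0.693147 / 0.092214
t = 7.52

t = ln(2) / ln(1 + r) = 7.52 years


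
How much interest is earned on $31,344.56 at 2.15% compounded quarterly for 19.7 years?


Compound interest earned = final amount − principal.
A = P(1 + r/n)^(nt) = $31,344.56 × (1 + 0.0215/4)^(4 × 19.7) = $47,820.60
Interest = A − P = $47,820.60 − $31,344.56 = $16,476.04

Interest = A - P = $16,476.04


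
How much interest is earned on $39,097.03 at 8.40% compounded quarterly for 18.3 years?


Compound interest earned = final amount − principal.
A = P(1 + r/n)^(nt) = $39,097.03 × (1 + 0.084/4)^(4 × 18.3) = $178,989.72
Interest = A − P = $178,989.72 − $39,097.03 = $139,892.69

Interest = A - P = $139,892.69


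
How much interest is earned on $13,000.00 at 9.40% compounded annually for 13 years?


Compound interest earned = final amount − principal.
A = P(1 + r/n)^(nt) = $13,000.00 × (1 + 0.094/1)^(1 × 13) = $41,799.25
Interest = A − P = $41,799.25 − $13,000.00 = $28,799.25

Interest = A - P = $28,799.25


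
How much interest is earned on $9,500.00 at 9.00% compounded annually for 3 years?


Compound interest earned = final amount − principal.
A = P(1 + r/n)^(nt) = $9,500.00 × (1 + 0.09/1)^(1 × 3) = $12,302.78
Interest = A − P = $12,302.78 − $9,500.00 = $2,802.78

Interest = A - P = $2,802.78


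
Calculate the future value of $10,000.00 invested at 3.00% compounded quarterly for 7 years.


Compound interest formula: A = P(1 + r/n)^(nt)
A = $10,000.00 × (1 + 0.03/4)^(4 × 7)
Growth factor: (1 + 0.03/4)^28 = 1.232712
A = $10,000.00 × 1.232712
A = $12,327.12

A = P(1 + r/n)^(nt) = $12,327.12


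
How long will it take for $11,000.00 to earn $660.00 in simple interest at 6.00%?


Rearrange the simple interest formula for t:
I = P × r × t  ⇒  t = I / (P × r)
t = $660.00 / ($11,000.00 × 0.06)
t = 1

t = I/(P×r) = 1 year


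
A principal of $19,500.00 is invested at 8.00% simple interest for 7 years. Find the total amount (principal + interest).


Total amount formula: A = P(1 + rt) = P + P·r·t
Interest: I = P × r × t = $19,500.00 × 0.08 × 7 = $10,920.00
A = P + I = $19,500.00 + $10,920.00 = $30,420.00

A = P + I = P(1 + rt) = $30,420.00


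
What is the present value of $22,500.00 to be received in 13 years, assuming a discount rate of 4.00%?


Present value formula: PV = FV / (1 + r)^t
PV = $22,500.00 / (1 + 0.04)^13
PV = $22,500.00 / 1.6650735
PV = $13,512.92

PV = FV / (1 + r)^t = $13,512.92


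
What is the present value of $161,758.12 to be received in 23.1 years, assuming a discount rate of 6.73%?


Present value formula: PV = FV / (1 + r)^t
PV = $161,758.12 / (1 + 0.0673)^23.1
PV = $161,758.12 / 4.5021335
PV = $35,929.21

PV = FV / (1 + r)^t = $35,929.21


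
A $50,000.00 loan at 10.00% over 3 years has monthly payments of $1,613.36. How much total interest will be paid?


Total paid over the life of the loan = PMT × n.
Total paid = $1,613.36 × 36 = $58,080.96
Total interest = total paid − principal = $58,080.96 − $50,000.00 = $8,080.96

Total interest = (PMT × n) - PV = $8,080.96


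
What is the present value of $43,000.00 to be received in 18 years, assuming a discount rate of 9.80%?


Present value formula: PV = FV / (1 + r)^t
PV = $43,000.00 / (1 + 0.098)^18
PV = $43,000.00 / 5.380741
PV = $7,991.46

PV = FV / (1 + r)^t = $7,991.46


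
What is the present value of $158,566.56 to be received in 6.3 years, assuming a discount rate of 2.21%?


Present value formula: PV = FV / (1 + r)^t
PV = $158,566.56 / (1 + 0.0221)^6.3
PV = $158,566.56 / 1.14764705
PV = $138,166.66

PV = FV / (1 + r)^t = $138,166.66


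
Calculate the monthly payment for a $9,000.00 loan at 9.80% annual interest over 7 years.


Loan payment formula: PMT = PV × r / (1 − (1 + r)^(−n))
Monthly rate r = 0.098/12 ≈ 0.00816667, n = 84 months
Denominator: 1 − (1 + 0.098/12)^(−84) = 0.495009
PMT = $9,000.00 × (0.098/12) / 0.495009
PMT = $148.48 per month

PMT = PV × r / (1-(1+r)^(-n)) = $148.48/month


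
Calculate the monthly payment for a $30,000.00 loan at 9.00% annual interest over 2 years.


Loan payment formula: PMT = PV × r / (1 − (1 + r)^(−n))
Monthly rate r = 0.09/12 = 0.0075, n = 24 months
Denominator: 1 − (1 + 0.09/12)^(−24) = 0.164169
PMT = $30,000.00 × (0.09/12) / 0.164169
PMT = $1,370.54 per month

PMT = PV × r / (1-(1+r)^(-n)) = $1,370.54/month


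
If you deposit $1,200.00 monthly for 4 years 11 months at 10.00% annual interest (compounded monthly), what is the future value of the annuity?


Future value of an ordinary annuity: FV = PMT × ((1 + r)^n − 1) / r
Monthly rate r = 0.1/12 ≈ 0.00833333, n = 59
FV = $1,200.00 × ((1 + 0.1/12)^59 − 1) / (0.1/12)
FV = $1,200.00 × 75.805361
FV = $90,966.43

FV = PMT × ((1+r)^n - 1)/r = $90,966.43


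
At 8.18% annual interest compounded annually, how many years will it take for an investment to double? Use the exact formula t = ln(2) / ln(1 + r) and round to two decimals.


Doubling condition: (1 + r)^t = 2
Take ln of both sides: t × ln(1 + r) = ln(2)
t = ln(2) / ln(1 + r)
t = 0.693147 / 0.078626
t = 8.82

t = ln(2) / ln(1 + r) = 8.82 years


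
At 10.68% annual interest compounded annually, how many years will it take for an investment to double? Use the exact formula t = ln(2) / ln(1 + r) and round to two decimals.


Doubling condition: (1 + r)^t = 2
Take ln of both sides: t × ln(1 + r) = ln(2)
t = ln(2) / ln(1 + r)
t = 0.693147 / 0.101473
t = 6.83

t = ln(2) / ln(1 + r) = 6.83 years


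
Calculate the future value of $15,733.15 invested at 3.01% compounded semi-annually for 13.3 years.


Compound interest formula: A = P(1 + r/n)^(nt)
A = $15,733.15 × (1 + 0.0301/2)^(2 × 13.3)
Growth factor: (1 + 0.0301/2)^26.6 = 1.4878727
A = $15,733.15 × 1.4878727
A = $23,408.92

A = P(1 + r/n)^(nt) = $23,408.92


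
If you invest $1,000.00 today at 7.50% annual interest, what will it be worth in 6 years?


Future value formula: FV = PV × (1 + r)^t
FV = $1,000.00 × (1 + 0.075)^6
FV = $1,000.00 × 1.543302
FV = $1,543.30

FV = PV × (1 + r)^t = $1,543.30


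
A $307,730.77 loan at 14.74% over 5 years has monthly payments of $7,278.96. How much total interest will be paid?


Total paid over the life of the loan = PMT × n.
Total paid = $7,278.96 × 60 = $436,737.60
Total interest = total paid − principal = $436,737.60 − $307,730.77 = $129,006.83

Total interest = (PMT × n) - PV = $129,006.83


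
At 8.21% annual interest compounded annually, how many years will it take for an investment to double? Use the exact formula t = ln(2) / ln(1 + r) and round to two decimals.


Doubling condition: (1 + r)^t = 2
Take ln of both sides: t × ln(1 + r) = ln(2)
t = ln(2) / ln(1 + r)
t = 0.693147 / 0.078904
t = 8.78

t = ln(2) / ln(1 + r) = 8.78 years


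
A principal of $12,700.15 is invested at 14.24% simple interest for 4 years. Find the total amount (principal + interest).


Total amount formula: A = P(1 + rt) = P + P·r·t
Interest: I = P × r × t = $12,700.15 × 0.1424 × 4 = $7,234.01
A = P + I = $12,700.15 + $7,234.01 = $19,934.16

A = P + I = P(1 + rt) = $19,934.16


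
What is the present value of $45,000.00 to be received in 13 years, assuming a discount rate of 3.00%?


Present value formula: PV = FV / (1 + r)^t
PV = $45,000.00 / (1 + 0.03)^13
PV = $45,000.00 / 1.4685337
PV = $30,642.81

PV = FV / (1 + r)^t = $30,642.81


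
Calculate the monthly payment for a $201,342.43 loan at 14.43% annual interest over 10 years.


Loan payment formula: PMT = PV × r / (1 − (1 + r)^(−n))
Monthly rate r = 0.1443/12 = 0.012025, n = 120 months
Denominator: 1 − (1 + 0.1443/12)^(−120) = 0.761740
PMT = $201,342.43 × (0.1443/12) / 0.761740
PMT = $3,178.44 per month

PMT = PV × r / (1-(1+r)^(-n)) = $3,178.44/month


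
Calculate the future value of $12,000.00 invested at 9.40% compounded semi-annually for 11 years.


Compound interest formula: A = P(1 + r/n)^(nt)
A = $12,000.00 × (1 + 0.094/2)^(2 × 11)
Growth factor: (1 + 0.094/2)^22 = 2.746800
A = $12,000.00 × 2.746800
A = $32,961.60

A = P(1 + r/n)^(nt) = $32,961.60


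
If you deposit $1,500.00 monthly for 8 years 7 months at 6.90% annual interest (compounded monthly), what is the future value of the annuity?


Future value of an ordinary annuity: FV = PMT × ((1 + r)^n − 1) / r
Monthly rate r = 0.069/12 = 0.00575, n = 103
FV = $1,500.00 × ((1 + 0.069/12)^103 − 1) / (0.069/12)
FV = $1,500.00 × 139.997862
FV = $209,996.79

FV = PMT × ((1+r)^n - 1)/r = $209,996.79


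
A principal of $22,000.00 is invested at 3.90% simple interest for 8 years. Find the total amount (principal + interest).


Total amount formula: A = P(1 + rt) = P + P·r·t
Interest: I = P × r × t = $22,000.00 × 0.039 × 8 = $6,864.00
A = P + I = $22,000.00 + $6,864.00 = $28,864.00

A = P + I = P(1 + rt) = $28,864.00


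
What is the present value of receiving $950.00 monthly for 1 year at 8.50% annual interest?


Present value of an ordinary annuity: PV = PMT × (1 − (1 + r)^(−n)) / r
Monthly rate r = 0.085/12 ≈ 0.00708333, n = 12
PV = $950.00 × (1 − (1 + 0.085/12)^(−12)) / (0.085/12)
PV = $950.00 × 11.465289
PV = $10,892.02

PV = PMT × (1-(1+r)^(-n))/r = $10,892.02


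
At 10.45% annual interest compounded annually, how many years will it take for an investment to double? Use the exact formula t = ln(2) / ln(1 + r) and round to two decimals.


Doubling condition: (1 + r)^t = 2
Take ln of both sides: t × ln(1 + r) = ln(2)
t = ln(2) / ln(1 + r)
t = 0.693147 / 0.099393
t = 6.97

t = ln(2) / ln(1 + r) = 6.97 years


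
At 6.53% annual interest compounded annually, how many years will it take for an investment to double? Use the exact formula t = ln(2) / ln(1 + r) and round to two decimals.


Doubling condition: (1 + r)^t = 2
Take ln of both sides: t × ln(1 + r) = ln(2)
t = ln(2) / ln(1 + r)
t = 0.693147 / 0.063256
t = 10.96

t = ln(2) / ln(1 + r) = 10.96 years


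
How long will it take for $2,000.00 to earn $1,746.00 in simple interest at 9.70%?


Rearrange the simple interest formula for t:
I = P × r × t  ⇒  t = I / (P × r)
t = $1,746.00 / ($2,000.00 × 0.097)
t = 9

t = I/(P×r) = 9 years


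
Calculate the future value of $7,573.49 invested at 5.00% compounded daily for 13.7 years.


Compound interest formula: A = P(1 + r/n)^(nt)
A = $7,573.49 × (1 + 0.05/365)^(365 × 13.7)
Growth factor: (1 + 0.05/365)^5000.5 = 1.983679
A = $7,573.49 × 1.983679
A = $15,023.37

A = P(1 + r/n)^(nt) = $15,023.37


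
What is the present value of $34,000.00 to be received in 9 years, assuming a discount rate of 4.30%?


Present value formula: PV = FV / (1 + r)^t
PV = $34,000.00 / (1 + 0.043)^9
PV = $34,000.00 / 1.4606924
PV = $23,276.63

PV = FV / (1 + r)^t = $23,276.63


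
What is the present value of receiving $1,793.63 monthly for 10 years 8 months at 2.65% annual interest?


Present value of an ordinary annuity: PV = PMT × (1 − (1 + r)^(−n)) / r
Monthly rate r = 0.0265/12 ≈ 0.00220833, n = 128
PV = $1,793.63 × (1 − (1 + 0.0265/12)^(−128)) / (0.0265/12)
PV = $1,793.63 × 111.393530
PV = $199,798.78

PV = PMT × (1-(1+r)^(-n))/r = $199,798.78


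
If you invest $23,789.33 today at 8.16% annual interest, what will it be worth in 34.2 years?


Future value formula: FV = PV × (1 + r)^t
FV = $23,789.33 × (1 + 0.0816)^34.2
FV = $23,789.33 × 14.624479
FV = $347,906.56

FV = PV × (1 + r)^t = $347,906.56


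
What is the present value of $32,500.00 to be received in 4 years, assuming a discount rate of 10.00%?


Present value formula: PV = FV / (1 + r)^t
PV = $32,500.00 / (1 + 0.1)^4
PV = $32,500.00 / 1.464100
PV = $22,197.94

PV = FV / (1 + r)^t = $22,197.94


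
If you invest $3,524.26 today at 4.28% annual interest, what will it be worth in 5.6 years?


Future value formula: FV = PV × (1 + r)^t
FV = $3,524.26 × (1 + 0.0428)^5.6
FV = $3,524.26 × 1.264520
FV = $4,456.50

FV = PV × (1 + r)^t = $4,456.50


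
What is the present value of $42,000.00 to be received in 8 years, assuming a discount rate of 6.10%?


Present value formula: PV = FV / (1 + r)^t
PV = $42,000.00 / (1 + 0.061)^8
PV = $42,000.00 / 1.605917
PV = $26,153.28

PV = FV / (1 + r)^t = $26,153.28


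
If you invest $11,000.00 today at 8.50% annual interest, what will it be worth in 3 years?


Future value formula: FV = PV × (1 + r)^t
FV = $11,000.00 × (1 + 0.085)^3
FV = $11,000.00 × 1.277289
FV = $14,050.18

FV = PV × (1 + r)^t = $14,050.18


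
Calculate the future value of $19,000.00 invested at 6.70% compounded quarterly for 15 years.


Compound interest formula: A = P(1 + r/n)^(nt)
A = $19,000.00 × (1 + 0.067/4)^(4 × 15)
Growth factor: (1 + 0.067/4)^60 = 2.709261
A = $19,000.00 × 2.709261
A = $51,475.96

A = P(1 + r/n)^(nt) = $51,475.96


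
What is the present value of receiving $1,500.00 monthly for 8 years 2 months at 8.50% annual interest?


Present value of an ordinary annuity: PV = PMT × (1 − (1 + r)^(−n)) / r
Monthly rate r = 0.085/12 ≈ 0.00708333, n = 98
PV = $1,500.00 × (1 − (1 + 0.085/12)^(−98)) / (0.085/12)
PV = $1,500.00 × 70.487401
PV = $105,731.10

PV = PMT × (1-(1+r)^(-n))/r = $105,731.10


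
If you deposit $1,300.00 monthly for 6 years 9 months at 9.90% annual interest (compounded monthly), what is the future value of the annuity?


Future value of an ordinary annuity: FV = PMT × ((1 + r)^n − 1) / r
Monthly rate r = 0.099/12 = 0.00825, n = 81
FV = $1,300.00 × ((1 + 0.099/12)^81 − 1) / (0.099/12)
FV = $1,300.00 × 114.603590
FV = $148,984.67

FV = PMT × ((1+r)^n - 1)/r = $148,984.67


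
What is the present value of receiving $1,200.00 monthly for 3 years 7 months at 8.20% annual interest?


Present value of an ordinary annuity: PV = PMT × (1 − (1 + r)^(−n)) / r
Monthly rate r = 0.082/12 ≈ 0.00683333, n = 43
PV = $1,200.00 × (1 − (1 + 0.082/12)^(−43)) / (0.082/12)
PV = $1,200.00 × 37.149362
PV = $44,579.23

PV = PMT × (1-(1+r)^(-n))/r = $44,579.23


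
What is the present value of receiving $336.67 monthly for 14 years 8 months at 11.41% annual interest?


Present value of an ordinary annuity: PV = PMT × (1 − (1 + r)^(−n)) / r
Monthly rate r = 0.1141/12 ≈ 0.00950833, n = 176
PV = $336.67 × (1 − (1 + 0.1141/12)^(−176)) / (0.1141/12)
PV = $336.67 × 85.284706
PV = $28,712.80

PV = PMT × (1-(1+r)^(-n))/r = $28,712.80


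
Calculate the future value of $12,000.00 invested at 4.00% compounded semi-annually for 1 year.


Compound interest formula: A = P(1 + r/n)^(nt)
A = $12,000.00 × (1 + 0.04/2)^(2 × 1)
Growth factor: (1 + 0.04/2)^2 = 1.040400
A = $12,000.00 × 1.040400
A = $12,484.80

A = P(1 + r/n)^(nt) = $12,484.80


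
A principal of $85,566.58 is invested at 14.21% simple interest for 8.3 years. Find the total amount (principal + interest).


Total amount formula: A = P(1 + rt) = P + P·r·t
Interest: I = P × r × t = $85,566.58 × 0.1421 × 8.3 = $100,919.79
A = P + I = $85,566.58 + $100,919.79 = $186,486.37

A = P + I = P(1 + rt) = $186,486.37


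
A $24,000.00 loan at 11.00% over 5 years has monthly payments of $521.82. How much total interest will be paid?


Total paid over the life of the loan = PMT × n.
Total paid = $521.82 × 60 = $31,309.20
Total interest = total paid − principal = $31,309.20 − $24,000.00 = $7,309.20

Total interest = (PMT × n) - PV = $7,309.20


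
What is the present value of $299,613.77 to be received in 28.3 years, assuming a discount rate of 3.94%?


Present value formula: PV = FV / (1 + r)^t
PV = $299,613.77 / (1 + 0.0394)^28.3
PV = $299,613.77 / 2.985044
PV = $100,371.64

PV = FV / (1 + r)^t = $100,371.64


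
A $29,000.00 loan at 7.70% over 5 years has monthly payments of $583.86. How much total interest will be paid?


Total paid over the life of the loan = PMT × n.
Total paid = $583.86 × 60 = $35,031.60
Total interest = total paid − principal = $35,031.60 − $29,000.00 = $6,031.60

Total interest = (PMT × n) - PV = $6,031.60


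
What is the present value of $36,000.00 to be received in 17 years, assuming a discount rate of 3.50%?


Present value formula: PV = FV / (1 + r)^t
PV = $36,000.00 / (1 + 0.035)^17
PV = $36,000.00 / 1.7946756
PV = $20,059.34

PV = FV / (1 + r)^t = $20,059.34


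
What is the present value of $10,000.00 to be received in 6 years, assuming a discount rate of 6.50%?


Present value formula: PV = FV / (1 + r)^t
PV = $10,000.00 / (1 + 0.065)^6
PV = $10,000.00 / 1.459142
PV = $6,853.34

PV = FV / (1 + r)^t = $6,853.34


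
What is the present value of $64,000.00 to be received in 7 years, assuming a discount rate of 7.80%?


Present value formula: PV = FV / (1 + r)^t
PV = $64,000.00 / (1 + 0.078)^7
PV = $64,000.00 / 1.691731
PV = $37,831.07

PV = FV / (1 + r)^t = $37,831.07


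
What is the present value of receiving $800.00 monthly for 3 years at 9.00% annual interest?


Present value of an ordinary annuity: PV = PMT × (1 − (1 + r)^(−n)) / r
Monthly rate r = 0.09/12 = 0.0075, n = 36
PV = $800.00 × (1 − (1 + 0.09/12)^(−36)) / (0.09/12)
PV = $800.00 × 31.446805
PV = $25,157.44

PV = PMT × (1-(1+r)^(-n))/r = $25,157.44


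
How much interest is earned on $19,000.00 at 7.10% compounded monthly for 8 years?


Compound interest earned = final amount − principal.
A = P(1 + r/n)^(nt) = $19,000.00 × (1 + 0.071/12)^(12 × 8) = $33,473.87
Interest = A − P = $33,473.87 − $19,000.00 = $14,473.87

Interest = A - P = $14,473.87


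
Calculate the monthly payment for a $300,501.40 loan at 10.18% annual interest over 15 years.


Loan payment formula: PMT = PV × r / (1 − (1 + r)^(−n))
Monthly rate r = 0.1018/12 ≈ 0.00848333, n = 180 months
Denominator: 1 − (1 + 0.1018/12)^(−180) = 0.7814104
PMT = $300,501.40 × (0.1018/12) / 0.7814104
PMT = $3,262.37 per month

PMT = PV × r / (1-(1+r)^(-n)) = $3,262.37/month


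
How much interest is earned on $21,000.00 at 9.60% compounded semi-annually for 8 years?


Compound interest earned = final amount − principal.
A = P(1 + r/n)^(nt) = $21,000.00 × (1 + 0.096/2)^(2 × 8) = $44,463.11
Interest = A − P = $44,463.11 − $21,000.00 = $23,463.11

Interest = A - P = $23,463.11


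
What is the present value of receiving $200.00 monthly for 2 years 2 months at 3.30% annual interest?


Present value of an ordinary annuity: PV = PMT × (1 − (1 + r)^(−n)) / r
Monthly rate r = 0.033/12 = 0.00275, n = 26
PV = $200.00 × (1 − (1 + 0.033/12)^(−26)) / (0.033/12)
PV = $200.00 × 25.059039
PV = $5,011.81

PV = PMT × (1-(1+r)^(-n))/r = $5,011.81


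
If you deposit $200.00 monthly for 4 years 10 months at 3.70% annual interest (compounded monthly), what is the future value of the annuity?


Future value of an ordinary annuity: FV = PMT × ((1 + r)^n − 1) / r
Monthly rate r = 0.037/12 ≈ 0.00308333, n = 58
FV = $200.00 × ((1 + 0.037/12)^58 − 1) / (0.037/12)
FV = $200.00 × 63.402959
FV = $12,680.59

FV = PMT × ((1+r)^n - 1)/r = $12,680.59


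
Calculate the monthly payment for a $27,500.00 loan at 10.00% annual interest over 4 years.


Loan payment formula: PMT = PV × r / (1 − (1 + r)^(−n))
Monthly rate r = 0.1/12 ≈ 0.00833333, n = 48 months
Denominator: 1 − (1 + 0.1/12)^(−48) = 0.328568
PMT = $27,500.00 × (0.1/12) / 0.328568
PMT = $697.47 per month

PMT = PV × r / (1-(1+r)^(-n)) = $697.47/month


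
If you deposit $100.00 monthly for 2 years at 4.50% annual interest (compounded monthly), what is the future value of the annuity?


Future value of an ordinary annuity: FV = PMT × ((1 + r)^n − 1) / r
Monthly rate r = 0.045/12 = 0.00375, n = 24
FV = $100.00 × ((1 + 0.045/12)^24 − 1) / (0.045/12)
FV = $100.00 × 25.064031
FV = $2,506.40

FV = PMT × ((1+r)^n - 1)/r = $2,506.40


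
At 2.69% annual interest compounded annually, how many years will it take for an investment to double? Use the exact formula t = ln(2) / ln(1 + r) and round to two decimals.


Doubling condition: (1 + r)^t = 2
Take ln of both sides: t × ln(1 + r) = ln(2)
t = ln(2) / ln(1 + r)
t = 0.693147 / 0.026545
t = 26.11

t = ln(2) / ln(1 + r) = 26.11 years


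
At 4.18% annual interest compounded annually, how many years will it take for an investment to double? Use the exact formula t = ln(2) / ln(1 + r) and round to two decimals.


Doubling condition: (1 + r)^t = 2
Take ln of both sides: t × ln(1 + r) = ln(2)
t = ln(2) / ln(1 + r)
t = 0.693147 / 0.040950
t = 16.93

t = ln(2) / ln(1 + r) = 16.93 years


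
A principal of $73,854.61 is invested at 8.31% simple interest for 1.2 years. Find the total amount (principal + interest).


Total amount formula: A = P(1 + rt) = P + P·r·t
Interest: I = P × r × t = $73,854.61 × 0.0831 × 1.2 = $7,364.78
A = P + I = $73,854.61 + $7,364.78 = $81,219.39

A = P + I = P(1 + rt) = $81,219.39


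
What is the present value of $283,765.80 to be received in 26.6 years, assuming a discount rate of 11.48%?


Present value formula: PV = FV / (1 + r)^t
PV = $283,765.80 / (1 + 0.1148)^26.6
PV = $283,765.80 / 18.006908
PV = $15,758.72

PV = FV / (1 + r)^t = $15,758.72


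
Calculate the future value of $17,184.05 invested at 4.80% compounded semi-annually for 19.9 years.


Compound interest formula: A = P(1 + r/n)^(nt)
A = $17,184.05 × (1 + 0.048/2)^(2 × 19.9)
Growth factor: (1 + 0.048/2)^39.8 = 2.5700305
A = $17,184.05 × 2.5700305
A = $44,163.53

A = P(1 + r/n)^(nt) = $44,163.53


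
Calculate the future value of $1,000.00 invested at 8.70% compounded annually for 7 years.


Compound interest formula: A = P(1 + r/n)^(nt)
A = $1,000.00 × (1 + 0.087/1)^(1 × 7)
Growth factor: (1 + 0.087/1)^7 = 1.793109
A = $1,000.00 × 1.793109
A = $1,793.11

A = P(1 + r/n)^(nt) = $1,793.11


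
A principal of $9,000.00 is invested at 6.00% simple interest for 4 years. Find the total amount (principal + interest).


Total amount formula: A = P(1 + rt) = P + P·r·t
Interest: I = P × r × t = $9,000.00 × 0.06 × 4 = $2,160.00
A = P + I = $9,000.00 + $2,160.00 = $11,160.00

A = P + I = P(1 + rt) = $11,160.00


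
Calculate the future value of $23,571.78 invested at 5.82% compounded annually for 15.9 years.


Compound interest formula: A = P(1 + r/n)^(nt)
A = $23,571.78 × (1 + 0.0582/1)^(1 × 15.9)
Growth factor: (1 + 0.0582/1)^15.9 = 2.4582573
A = $23,571.78 × 2.4582573
A = $57,945.50

A = P(1 + r/n)^(nt) = $57,945.50


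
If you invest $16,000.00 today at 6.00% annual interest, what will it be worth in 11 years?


Future value formula: FV = PV × (1 + r)^t
FV = $16,000.00 × (1 + 0.06)^11
FV = $16,000.00 × 1.898299
FV = $30,372.78

FV = PV × (1 + r)^t = $30,372.78


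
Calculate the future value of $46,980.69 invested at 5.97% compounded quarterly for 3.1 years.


Compound interest formula: A = P(1 + r/n)^(nt)
A = $46,980.69 × (1 + 0.0597/4)^(4 × 3.1)
Growth factor: (1 + 0.0597/4)^12.4 = 1.2016583
A = $46,980.69 × 1.2016583
A = $56,454.74

A = P(1 + r/n)^(nt) = $56,454.74


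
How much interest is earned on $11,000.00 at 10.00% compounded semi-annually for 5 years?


Compound interest earned = final amount − principal.
A = P(1 + r/n)^(nt) = $11,000.00 × (1 + 0.1/2)^(2 × 5) = $17,917.84
Interest = A − P = $17,917.84 − $11,000.00 = $6,917.84

Interest = A - P = $6,917.84


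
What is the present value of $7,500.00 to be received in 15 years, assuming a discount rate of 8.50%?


Present value formula: PV = FV / (1 + r)^t
PV = $7,500.00 / (1 + 0.085)^15
PV = $7,500.00 / 3.399743
PV = $2,206.05

PV = FV / (1 + r)^t = $2,206.05


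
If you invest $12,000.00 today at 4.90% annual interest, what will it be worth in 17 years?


Future value formula: FV = PV × (1 + r)^t
FV = $12,000.00 × (1 + 0.049)^17
FV = $12,000.00 × 2.255191
FV = $27,062.29

FV = PV × (1 + r)^t = $27,062.29


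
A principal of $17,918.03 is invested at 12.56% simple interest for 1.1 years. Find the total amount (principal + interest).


Total amount formula: A = P(1 + rt) = P + P·r·t
Interest: I = P × r × t = $17,918.03 × 0.1256 × 1.1 = $2,475.56
A = P + I = $17,918.03 + $2,475.56 = $20,393.59

A = P + I = P(1 + rt) = $20,393.59


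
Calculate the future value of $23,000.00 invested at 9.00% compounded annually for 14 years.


Compound interest formula: A = P(1 + r/n)^(nt)
A = $23,000.00 × (1 + 0.09/1)^(1 × 14)
Growth factor: (1 + 0.09/1)^14 = 3.341727
A = $23,000.00 × 3.341727
A = $76,859.72

A = P(1 + r/n)^(nt) = $76,859.72


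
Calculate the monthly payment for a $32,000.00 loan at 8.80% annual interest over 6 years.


Loan payment formula: PMT = PV × r / (1 − (1 + r)^(−n))
Monthly rate r = 0.088/12 ≈ 0.00733333, n = 72 months
Denominator: 1 − (1 + 0.088/12)^(−72) = 0.409079
PMT = $32,000.00 × (0.088/12) / 0.409079
PMT = $573.65 per month

PMT = PV × r / (1-(1+r)^(-n)) = $573.65/month


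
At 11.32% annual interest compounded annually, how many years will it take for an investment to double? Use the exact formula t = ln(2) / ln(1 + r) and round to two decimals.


Doubling condition: (1 + r)^t = 2
Take ln of both sides: t × ln(1 + r) = ln(2)
t = ln(2) / ln(1 + r)
t = 0.693147 / 0.107239
t = 6.46

t = ln(2) / ln(1 + r) = 6.46 years


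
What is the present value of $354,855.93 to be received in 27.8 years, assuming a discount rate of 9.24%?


Present value formula: PV = FV / (1 + r)^t
PV = $354,855.93 / (1 + 0.0924)^27.8
PV = $354,855.93 / 11.6683923
PV = $30,411.72

PV = FV / (1 + r)^t = $30,411.72


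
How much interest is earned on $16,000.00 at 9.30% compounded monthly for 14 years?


Compound interest earned = final amount − principal.
A = P(1 + r/n)^(nt) = $16,000.00 × (1 + 0.093/12)^(12 × 14) = $58,531.75
Interest = A − P = $58,531.75 − $16,000.00 = $42,531.75

Interest = A - P = $42,531.75


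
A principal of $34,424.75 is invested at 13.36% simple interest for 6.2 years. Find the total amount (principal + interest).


Total amount formula: A = P(1 + rt) = P + P·r·t
Interest: I = P × r × t = $34,424.75 × 0.1336 × 6.2 = $28,514.71
A = P + I = $34,424.75 + $28,514.71 = $62,939.46

A = P + I = P(1 + rt) = $62,939.46


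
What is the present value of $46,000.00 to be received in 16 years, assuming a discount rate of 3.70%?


Present value formula: PV = FV / (1 + r)^t
PV = $46,000.00 / (1 + 0.037)^16
PV = $46,000.00 / 1.788381
PV = $25,721.59

PV = FV / (1 + r)^t = $25,721.59


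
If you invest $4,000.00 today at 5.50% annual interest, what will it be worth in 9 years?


Future value formula: FV = PV × (1 + r)^t
FV = $4,000.00 × (1 + 0.055)^9
FV = $4,000.00 × 1.619094
FV = $6,476.38

FV = PV × (1 + r)^t = $6,476.38


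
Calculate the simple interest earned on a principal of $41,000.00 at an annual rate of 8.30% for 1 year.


Simple interest formula: I = P × r × t
I = $41,000.00 × 0.083 × 1
I = $3,403.00

I = P × r × t = $3,403.00


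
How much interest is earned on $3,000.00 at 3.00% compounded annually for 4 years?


Compound interest earned = final amount − principal.
A = P(1 + r/n)^(nt) = $3,000.00 × (1 + 0.03/1)^(1 × 4) = $3,376.53
Interest = A − P = $3,376.53 − $3,000.00 = $376.53

Interest = A - P = $376.53


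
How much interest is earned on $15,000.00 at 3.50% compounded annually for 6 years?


Compound interest earned = final amount − principal.
A = P(1 + r/n)^(nt) = $15,000.00 × (1 + 0.035/1)^(1 × 6) = $18,438.83
Interest = A − P = $18,438.83 − $15,000.00 = $3,438.83

Interest = A - P = $3,438.83


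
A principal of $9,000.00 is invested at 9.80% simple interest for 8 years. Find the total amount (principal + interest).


Total amount formula: A = P(1 + rt) = P + P·r·t
Interest: I = P × r × t = $9,000.00 × 0.098 × 8 = $7,056.00
A = P + I = $9,000.00 + $7,056.00 = $16,056.00

A = P + I = P(1 + rt) = $16,056.00


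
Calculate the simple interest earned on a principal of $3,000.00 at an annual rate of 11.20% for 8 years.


Simple interest formula: I = P × r × t
I = $3,000.00 × 0.112 × 8
I = $2,688.00

I = P × r × t = $2,688.00


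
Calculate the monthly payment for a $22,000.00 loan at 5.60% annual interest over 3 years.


Loan payment formula: PMT = PV × r / (1 − (1 + r)^(−n))
Monthly rate r = 0.056/12 ≈ 0.00466667, n = 36 months
Denominator: 1 − (1 + 0.056/12)^(−36) = 0.154316
PMT = $22,000.00 × (0.056/12) / 0.154316
PMT = $665.30 per month

PMT = PV × r / (1-(1+r)^(-n)) = $665.30/month


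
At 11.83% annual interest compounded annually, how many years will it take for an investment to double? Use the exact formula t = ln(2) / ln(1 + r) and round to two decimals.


Doubling condition: (1 + r)^t = 2
Take ln of both sides: t × ln(1 + r) = ln(2)
t = ln(2) / ln(1 + r)
t = 0.693147 / 0.111810
t = 6.20

t = ln(2) / ln(1 + r) = 6.20 years


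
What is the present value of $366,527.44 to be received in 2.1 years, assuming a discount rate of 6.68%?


Present value formula: PV = FV / (1 + r)^t
PV = $366,527.44 / (1 + 0.0668)^2.1
PV = $366,527.44 / 1.14544519
PV = $319,986.89

PV = FV / (1 + r)^t = $319,986.89


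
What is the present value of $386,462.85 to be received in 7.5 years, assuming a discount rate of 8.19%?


Present value formula: PV = FV / (1 + r)^t
PV = $386,462.85 / (1 + 0.0819)^7.5
PV = $386,462.85 / 1.8046933
PV = $214,143.23

PV = FV / (1 + r)^t = $214,143.23


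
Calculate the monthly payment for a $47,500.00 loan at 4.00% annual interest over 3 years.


Loan payment formula: PMT = PV × r / (1 − (1 + r)^(−n))
Monthly rate r = 0.04/12 ≈ 0.00333333, n = 36 months
Denominator: 1 − (1 + 0.04/12)^(−36) = 0.1129026
PMT = $47,500.00 × (0.04/12) / 0.1129026
PMT = $1,402.39 per month

PMT = PV × r / (1-(1+r)^(-n)) = $1,402.39/month


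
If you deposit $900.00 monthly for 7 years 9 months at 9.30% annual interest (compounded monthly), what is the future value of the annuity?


Future value of an ordinary annuity: FV = PMT × ((1 + r)^n − 1) / r
Monthly rate r = 0.093/12 = 0.00775, n = 93
FV = $900.00 × ((1 + 0.093/12)^93 − 1) / (0.093/12)
FV = $900.00 × 135.518696
FV = $121,966.83

FV = PMT × ((1+r)^n - 1)/r = $121,966.83


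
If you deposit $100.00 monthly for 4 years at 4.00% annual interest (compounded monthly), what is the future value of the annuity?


Future value of an ordinary annuity: FV = PMT × ((1 + r)^n − 1) / r
Monthly rate r = 0.04/12 ≈ 0.00333333, n = 48
FV = $100.00 × ((1 + 0.04/12)^48 − 1) / (0.04/12)
FV = $100.00 × 51.959601
FV = $5,195.96

FV = PMT × ((1+r)^n - 1)/r = $5,195.96


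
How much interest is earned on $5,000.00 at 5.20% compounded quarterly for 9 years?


Compound interest earned = final amount − principal.
A = P(1 + r/n)^(nt) = $5,000.00 × (1 + 0.052/4)^(4 × 9) = $7,959.94
Interest = A − P = $7,959.94 − $5,000.00 = $2,959.94

Interest = A - P = $2,959.94


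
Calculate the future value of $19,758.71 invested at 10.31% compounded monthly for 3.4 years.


Compound interest formula: A = P(1 + r/n)^(nt)
A = $19,758.71 × (1 + 0.1031/12)^(12 × 3.4)
Growth factor: (1 + 0.1031/12)^40.8 = 1.417710
A = $19,758.71 × 1.417710
A = $28,012.12

A = P(1 + r/n)^(nt) = $28,012.12


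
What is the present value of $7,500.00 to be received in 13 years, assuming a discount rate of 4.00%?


Present value formula: PV = FV / (1 + r)^t
PV = $7,500.00 / (1 + 0.04)^13
PV = $7,500.00 / 1.6650735
PV = $4,504.31

PV = FV / (1 + r)^t = $4,504.31


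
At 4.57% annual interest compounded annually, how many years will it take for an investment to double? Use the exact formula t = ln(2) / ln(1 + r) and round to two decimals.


Doubling condition: (1 + r)^t = 2
Take ln of both sides: t × ln(1 + r) = ln(2)
t = ln(2) / ln(1 + r)
t = 0.693147 / 0.044687
t = 15.51

t = ln(2) / ln(1 + r) = 15.51 years


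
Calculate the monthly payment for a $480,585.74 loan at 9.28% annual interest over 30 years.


Loan payment formula: PMT = PV × r / (1 − (1 + r)^(−n))
Monthly rate r = 0.0928/12 ≈ 0.00773333, n = 360 months
Denominator: 1 − (1 + 0.0928/12)^(−360) = 0.937544
PMT = $480,585.74 × (0.0928/12) / 0.937544
PMT = $3,964.11 per month

PMT = PV × r / (1-(1+r)^(-n)) = $3,964.11/month


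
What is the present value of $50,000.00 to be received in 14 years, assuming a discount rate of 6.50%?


Present value formula: PV = FV / (1 + r)^t
PV = $50,000.00 / (1 + 0.065)^14
PV = $50,000.00 / 2.414874
PV = $20,705.01

PV = FV / (1 + r)^t = $20,705.01
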